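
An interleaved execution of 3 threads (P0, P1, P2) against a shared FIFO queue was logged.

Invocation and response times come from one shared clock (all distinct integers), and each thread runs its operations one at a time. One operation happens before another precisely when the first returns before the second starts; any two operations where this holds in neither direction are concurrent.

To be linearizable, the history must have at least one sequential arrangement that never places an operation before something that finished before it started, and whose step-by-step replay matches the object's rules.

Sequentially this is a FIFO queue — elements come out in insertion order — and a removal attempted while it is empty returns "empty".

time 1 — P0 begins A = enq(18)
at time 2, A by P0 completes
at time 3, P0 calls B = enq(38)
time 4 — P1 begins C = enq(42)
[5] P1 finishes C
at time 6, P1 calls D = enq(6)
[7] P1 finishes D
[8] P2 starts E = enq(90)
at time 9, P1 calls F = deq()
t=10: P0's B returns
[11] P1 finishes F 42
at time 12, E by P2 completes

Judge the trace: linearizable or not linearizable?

through event 10 a valid linearization exists; event 11 (F responding at time 11) ends that
4 orders of the 5 completed FIFO queue ops respect real time; none is legal
including or dropping the 1 pending operation (E) in any combination fails
for example A, B, C, D, F (pending dropped) fails at step 5: F deq() → 42 is not legal there
for example A, C, B, D, F (pending dropped) fails at step 5: F deq() → 42 is not legal there

not linearizable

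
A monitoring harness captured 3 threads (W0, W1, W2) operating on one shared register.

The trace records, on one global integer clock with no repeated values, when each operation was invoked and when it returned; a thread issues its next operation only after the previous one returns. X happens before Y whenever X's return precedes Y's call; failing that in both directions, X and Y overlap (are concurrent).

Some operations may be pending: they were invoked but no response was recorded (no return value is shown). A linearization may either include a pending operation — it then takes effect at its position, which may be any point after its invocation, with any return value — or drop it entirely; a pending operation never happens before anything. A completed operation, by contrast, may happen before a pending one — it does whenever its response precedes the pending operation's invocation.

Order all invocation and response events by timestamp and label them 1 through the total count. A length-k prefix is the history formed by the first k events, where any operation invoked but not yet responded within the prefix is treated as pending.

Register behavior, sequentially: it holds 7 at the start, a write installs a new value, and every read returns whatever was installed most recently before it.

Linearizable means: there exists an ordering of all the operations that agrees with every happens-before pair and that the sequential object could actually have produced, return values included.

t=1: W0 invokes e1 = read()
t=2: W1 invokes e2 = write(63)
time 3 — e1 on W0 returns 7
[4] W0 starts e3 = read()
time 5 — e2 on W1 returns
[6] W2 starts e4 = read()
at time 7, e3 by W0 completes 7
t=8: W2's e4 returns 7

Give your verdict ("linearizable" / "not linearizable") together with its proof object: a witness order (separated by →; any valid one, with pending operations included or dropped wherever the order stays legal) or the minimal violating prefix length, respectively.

the violation lands at event 8, e4's response at time 8: events 1..7 linearize, events 1..8 do not
all 5 real-time-respecting orders fail — 4 completed register operations, no legal replay
take e1, e2, e3, e4: step 3 already fails, because e3 read() → 7 cannot occur there
take e1, e2, e4, e3: step 3 already fails, because e4 read() → 7 cannot occur there

not linearizable — minimal violating prefix: 8 events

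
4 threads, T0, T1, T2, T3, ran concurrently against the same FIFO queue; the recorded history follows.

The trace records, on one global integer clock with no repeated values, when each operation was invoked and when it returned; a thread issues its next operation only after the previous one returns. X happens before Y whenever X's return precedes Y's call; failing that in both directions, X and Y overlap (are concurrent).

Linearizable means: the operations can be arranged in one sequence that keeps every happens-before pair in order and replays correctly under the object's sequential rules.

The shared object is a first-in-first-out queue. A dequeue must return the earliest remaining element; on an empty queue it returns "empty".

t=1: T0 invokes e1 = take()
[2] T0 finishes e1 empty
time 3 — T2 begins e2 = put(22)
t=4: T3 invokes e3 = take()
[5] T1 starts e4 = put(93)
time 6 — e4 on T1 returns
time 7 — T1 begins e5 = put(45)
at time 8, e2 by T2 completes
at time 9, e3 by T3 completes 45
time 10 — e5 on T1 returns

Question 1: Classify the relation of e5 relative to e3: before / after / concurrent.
concurrent

e5 spans [7,10], e3 spans [4,9]
the intervals overlap in both directions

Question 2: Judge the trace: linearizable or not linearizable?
not linearizable

the violation lands at event 9, e3's response at time 9: events 1..8 linearize, events 1..9 do not
no legal order exists: 6 real-time-consistent candidates over 4 completed FIFO queue operations, all rejected
including or dropping the 1 pending operation (e5) in any combination fails
take e1, e2, e3, e4 (pending dropped): step 3 already fails, because e3 take() → 45 cannot occur there
take e1, e2, e4, e3 (pending dropped): step 4 already fails, because e3 take() → 45 cannot occur there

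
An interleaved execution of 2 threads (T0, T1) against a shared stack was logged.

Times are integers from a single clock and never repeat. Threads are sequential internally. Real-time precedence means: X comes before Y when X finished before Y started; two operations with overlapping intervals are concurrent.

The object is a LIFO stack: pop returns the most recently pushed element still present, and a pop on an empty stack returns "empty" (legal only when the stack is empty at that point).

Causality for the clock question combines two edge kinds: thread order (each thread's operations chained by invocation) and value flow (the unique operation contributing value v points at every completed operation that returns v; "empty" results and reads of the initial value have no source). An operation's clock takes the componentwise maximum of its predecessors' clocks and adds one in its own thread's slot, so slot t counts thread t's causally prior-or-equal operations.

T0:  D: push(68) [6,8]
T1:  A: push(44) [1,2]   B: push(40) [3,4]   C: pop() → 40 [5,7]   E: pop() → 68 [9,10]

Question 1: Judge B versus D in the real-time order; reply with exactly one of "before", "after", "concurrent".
before

B spans [3,4], D spans [6,8]
resp(B)=4 < inv(D)=6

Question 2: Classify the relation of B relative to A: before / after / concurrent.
after

B spans [3,4], A spans [1,2]
resp(A)=2 < inv(B)=3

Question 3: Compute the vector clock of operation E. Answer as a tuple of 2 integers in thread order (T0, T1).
(1, 4)

invoked at 1, A has no predecessors; its own T1 bump gives (0, 1)
invoked at 6, D has no predecessors; its own T0 bump gives (1, 0)
B (invocation 3): componentwise max over VC(A)=(0, 1), +1 at T1, giving (0, 2)
C (invocation 5): componentwise max over VC(B)=(0, 2), +1 at T1, giving (0, 3)
E (invocation 9): componentwise max over VC(C)=(0, 3), VC(D)=(1, 0), +1 at T1, giving (1, 4)
target: VC(E) = (1, 4)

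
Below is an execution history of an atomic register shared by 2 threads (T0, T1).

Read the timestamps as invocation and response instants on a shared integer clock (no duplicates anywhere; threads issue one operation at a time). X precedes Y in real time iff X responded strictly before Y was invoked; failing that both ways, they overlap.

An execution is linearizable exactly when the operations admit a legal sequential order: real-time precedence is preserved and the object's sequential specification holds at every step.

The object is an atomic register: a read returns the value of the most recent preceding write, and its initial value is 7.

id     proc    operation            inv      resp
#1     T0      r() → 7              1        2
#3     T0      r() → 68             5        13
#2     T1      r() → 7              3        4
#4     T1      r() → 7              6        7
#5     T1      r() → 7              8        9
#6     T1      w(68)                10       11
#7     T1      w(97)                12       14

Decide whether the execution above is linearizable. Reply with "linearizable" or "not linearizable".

one valid linearization: #1, #2, #4, #5, #6, #3, #7
1. #1 r() → 7, leaving value 7
2. #2 r() → 7, leaving value 7
3. #4 r() → 7, leaving value 7
4. #5 r() → 7, leaving value 7
5. #6 w(68), leaving value 68
6. #3 r() → 68, leaving value 68
7. #7 w(97), leaving value 97

linearizable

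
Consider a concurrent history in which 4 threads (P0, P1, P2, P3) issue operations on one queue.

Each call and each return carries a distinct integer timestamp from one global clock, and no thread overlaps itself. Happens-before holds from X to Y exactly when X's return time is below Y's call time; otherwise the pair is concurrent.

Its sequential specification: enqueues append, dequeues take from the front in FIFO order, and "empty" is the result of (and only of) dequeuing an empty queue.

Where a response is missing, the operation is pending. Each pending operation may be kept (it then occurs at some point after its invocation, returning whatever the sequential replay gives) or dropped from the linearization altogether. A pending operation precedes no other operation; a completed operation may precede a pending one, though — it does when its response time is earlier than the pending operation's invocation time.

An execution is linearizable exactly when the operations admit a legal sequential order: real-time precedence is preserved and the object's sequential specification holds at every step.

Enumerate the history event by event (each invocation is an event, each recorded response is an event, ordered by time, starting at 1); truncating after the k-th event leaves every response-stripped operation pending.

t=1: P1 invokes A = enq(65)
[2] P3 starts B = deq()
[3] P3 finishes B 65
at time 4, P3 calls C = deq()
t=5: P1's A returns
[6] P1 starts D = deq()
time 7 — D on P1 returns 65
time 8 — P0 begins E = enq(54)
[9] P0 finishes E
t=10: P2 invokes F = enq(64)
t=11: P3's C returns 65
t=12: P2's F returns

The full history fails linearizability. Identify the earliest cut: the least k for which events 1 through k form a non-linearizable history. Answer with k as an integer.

7

one valid order for events 1..6 is A, B:
1. A enq(65), leaving queue <65>
2. B deq() → 65, leaving queue <>
once event 7 joins (D's response, time 7), exhaustive search finds no witness
completion choices over the 1 pending operation (C) were checked; none helps
for example A, B, D (pending dropped) fails at step 3: D deq() → 65 is not legal there
for example B, A, D (pending dropped) fails at step 1: B deq() → 65 is not legal there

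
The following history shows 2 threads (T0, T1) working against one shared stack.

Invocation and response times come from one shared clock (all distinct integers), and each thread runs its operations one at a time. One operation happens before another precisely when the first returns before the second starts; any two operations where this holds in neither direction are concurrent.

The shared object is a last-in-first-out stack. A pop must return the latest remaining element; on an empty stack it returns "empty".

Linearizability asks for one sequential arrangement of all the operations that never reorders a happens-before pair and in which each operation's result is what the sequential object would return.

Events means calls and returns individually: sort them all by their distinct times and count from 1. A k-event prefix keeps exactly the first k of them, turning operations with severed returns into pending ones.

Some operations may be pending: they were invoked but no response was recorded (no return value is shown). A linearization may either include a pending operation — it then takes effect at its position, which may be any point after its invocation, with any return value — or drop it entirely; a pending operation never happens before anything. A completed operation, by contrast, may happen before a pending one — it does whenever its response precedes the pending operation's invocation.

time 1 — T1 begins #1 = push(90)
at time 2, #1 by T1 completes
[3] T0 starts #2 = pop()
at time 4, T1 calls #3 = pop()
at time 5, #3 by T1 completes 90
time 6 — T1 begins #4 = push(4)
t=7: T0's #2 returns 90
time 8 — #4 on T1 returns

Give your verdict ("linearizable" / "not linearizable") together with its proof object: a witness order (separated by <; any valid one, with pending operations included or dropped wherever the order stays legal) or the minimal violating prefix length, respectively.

not linearizable — minimal violating prefix: 7 events

already the first 7 events (up to #2's response at time 7) admit no linearization; the first 6 still do
3 completed operations, 2 real-time-consistent orders — every stack replay fails
completion choices over the 1 pending operation (#4) were checked; none helps
for example #1, #2, #3 (pending dropped) fails at step 3: #3 pop() → 90 is not legal there
for example #1, #3, #2 (pending dropped) fails at step 3: #2 pop() → 90 is not legal there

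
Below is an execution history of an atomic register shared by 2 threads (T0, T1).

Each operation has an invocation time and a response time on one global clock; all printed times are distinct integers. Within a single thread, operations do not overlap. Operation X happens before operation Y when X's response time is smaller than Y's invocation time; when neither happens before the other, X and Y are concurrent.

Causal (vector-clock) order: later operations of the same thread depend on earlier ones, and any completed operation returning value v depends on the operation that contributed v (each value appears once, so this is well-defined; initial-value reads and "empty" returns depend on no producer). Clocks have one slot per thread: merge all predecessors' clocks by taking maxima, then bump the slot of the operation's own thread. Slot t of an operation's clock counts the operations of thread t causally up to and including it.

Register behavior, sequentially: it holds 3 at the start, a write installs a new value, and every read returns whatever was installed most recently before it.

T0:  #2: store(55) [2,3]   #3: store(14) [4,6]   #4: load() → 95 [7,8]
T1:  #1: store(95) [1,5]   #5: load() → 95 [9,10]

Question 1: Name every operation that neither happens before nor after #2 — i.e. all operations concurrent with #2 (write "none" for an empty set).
#1

#2 spans [2,3]; an op avoiding the whole window 2..3 is ordered, any other is concurrent
#1 [1,5]: concurrent
#3 [4,6]: after
#4 [7,8]: after
#5 [9,10]: after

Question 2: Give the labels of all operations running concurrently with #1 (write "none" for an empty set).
#2, #3

#1 runs from 1 to 5; window-overlapping ops are concurrent
#2 [2,3]: concurrent
#3 [4,6]: concurrent
#4 [7,8]: after
#5 [9,10]: after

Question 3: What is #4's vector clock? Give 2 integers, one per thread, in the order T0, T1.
(3, 1)

VC(#1, invoked at 1): no causal predecessors; +1 on T1 → (0, 1)
VC(#2, invoked at 2): no causal predecessors; +1 on T0 → (1, 0)
#5, invoked 9, takes VC(#1)=(0, 1) under max, adds 1 for T1 → (0, 2)
#3, invoked 4, takes VC(#2)=(1, 0) under max, adds 1 for T0 → (2, 0)
#4, invoked 7, takes VC(#1)=(0, 1), VC(#3)=(2, 0) under max, adds 1 for T0 → (3, 1)
target: VC(#4) = (3, 1)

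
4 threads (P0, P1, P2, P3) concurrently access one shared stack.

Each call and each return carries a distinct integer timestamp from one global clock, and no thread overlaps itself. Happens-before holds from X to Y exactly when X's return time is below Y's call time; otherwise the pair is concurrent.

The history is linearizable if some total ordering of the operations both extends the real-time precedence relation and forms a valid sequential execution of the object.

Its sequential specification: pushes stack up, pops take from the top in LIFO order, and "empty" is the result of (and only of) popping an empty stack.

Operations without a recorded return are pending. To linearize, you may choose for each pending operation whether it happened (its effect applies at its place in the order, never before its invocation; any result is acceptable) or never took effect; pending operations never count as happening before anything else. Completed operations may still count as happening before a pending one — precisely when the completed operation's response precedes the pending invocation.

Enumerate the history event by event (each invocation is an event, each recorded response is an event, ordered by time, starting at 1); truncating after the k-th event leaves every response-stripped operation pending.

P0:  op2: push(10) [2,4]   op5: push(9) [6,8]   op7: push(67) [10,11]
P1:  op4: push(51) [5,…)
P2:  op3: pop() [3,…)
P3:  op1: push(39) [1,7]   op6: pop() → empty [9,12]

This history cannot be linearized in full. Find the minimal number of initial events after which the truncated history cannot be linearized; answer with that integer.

12

events 1..11 are linearizable; a witness order is op1, op2, op3, op4, op5, op6, op7:
after step 1 (op1 push(39)): stack <39>
after step 2 (op2 push(10)): stack <39,10>
after step 3 (op3 pop() (pending, included)): stack <39>
after step 4 (op4 push(51) (pending, included)): stack <39,51>
after step 5 (op5 push(9)): stack <39,51,9>
after step 6 (op6 pop() (pending, included)): stack <39,51>
after step 7 (op7 push(67)): stack <39,51,67>
adding event 12 (op6 responds at 12) leaves no legal real-time order
including or dropping the 2 pending operations (op3, op4) in any combination fails
take op1, op2, op5, op6, op7 (pending dropped): step 4 already fails, because op6 pop() → empty cannot occur there
take op1, op2, op5, op7, op6 (pending dropped): step 5 already fails, because op6 pop() → empty cannot occur there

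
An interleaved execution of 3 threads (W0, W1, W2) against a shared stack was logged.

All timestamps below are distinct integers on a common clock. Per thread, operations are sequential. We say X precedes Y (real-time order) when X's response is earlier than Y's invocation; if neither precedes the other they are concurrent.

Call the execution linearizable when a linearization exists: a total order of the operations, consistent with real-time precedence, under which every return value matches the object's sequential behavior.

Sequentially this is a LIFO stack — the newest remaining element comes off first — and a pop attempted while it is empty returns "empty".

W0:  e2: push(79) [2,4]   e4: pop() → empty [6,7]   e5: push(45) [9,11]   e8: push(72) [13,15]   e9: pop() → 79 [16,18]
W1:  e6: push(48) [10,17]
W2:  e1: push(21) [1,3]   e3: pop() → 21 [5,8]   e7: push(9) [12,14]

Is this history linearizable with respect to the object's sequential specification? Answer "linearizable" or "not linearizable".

not linearizable

already the first 7 events (up to e4's response at time 7) admit no linearization; the first 6 still do
the 3 completed operations admit 2 real-time orders; each fails the stack replay
include/drop combinations of the 1 pending operation (e3) were all tried; none helps
e.g. e1, e2, e4 (pending dropped): illegal at step 3, since e4 pop() → empty cannot apply there
e.g. e2, e1, e4 (pending dropped): illegal at step 3, since e4 pop() → empty cannot apply there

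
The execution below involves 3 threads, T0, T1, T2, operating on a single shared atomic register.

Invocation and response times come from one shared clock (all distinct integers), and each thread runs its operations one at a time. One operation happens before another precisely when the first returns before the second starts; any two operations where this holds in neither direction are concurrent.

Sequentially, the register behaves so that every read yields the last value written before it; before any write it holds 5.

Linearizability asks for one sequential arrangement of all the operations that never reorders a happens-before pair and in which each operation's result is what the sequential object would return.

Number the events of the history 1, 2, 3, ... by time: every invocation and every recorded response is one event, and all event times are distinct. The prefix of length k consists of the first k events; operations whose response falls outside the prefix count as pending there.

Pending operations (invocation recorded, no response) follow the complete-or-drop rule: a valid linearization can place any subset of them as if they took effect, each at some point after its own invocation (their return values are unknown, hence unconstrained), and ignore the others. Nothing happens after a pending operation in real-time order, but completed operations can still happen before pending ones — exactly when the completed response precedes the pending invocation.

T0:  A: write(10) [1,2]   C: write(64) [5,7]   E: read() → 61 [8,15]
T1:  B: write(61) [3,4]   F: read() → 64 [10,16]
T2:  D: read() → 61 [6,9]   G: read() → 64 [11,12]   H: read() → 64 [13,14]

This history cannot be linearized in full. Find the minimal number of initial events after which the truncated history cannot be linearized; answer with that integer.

15

events 1..14 are linearizable; a witness order is A, B, D, C, E, F, G, H:
after step 1 (A write(10)): value 10
after step 2 (B write(61)): value 61
after step 3 (D read() → 61): value 61
after step 4 (C write(64)): value 64
after step 5 (E read() (pending, included)): value 64
after step 6 (F read() (pending, included)): value 64
after step 7 (G read() → 64): value 64
after step 8 (H read() → 64): value 64
once event 15 joins (E's response, time 15), exhaustive search finds no witness
including or dropping the 1 pending operation (F) in any combination fails
sample order A, B, C, D, E, G, H (pending dropped) stalls at step 4 — D read() → 61 has no legal effect
sample order A, B, C, D, G, E, H (pending dropped) stalls at step 4 — D read() → 61 has no legal effect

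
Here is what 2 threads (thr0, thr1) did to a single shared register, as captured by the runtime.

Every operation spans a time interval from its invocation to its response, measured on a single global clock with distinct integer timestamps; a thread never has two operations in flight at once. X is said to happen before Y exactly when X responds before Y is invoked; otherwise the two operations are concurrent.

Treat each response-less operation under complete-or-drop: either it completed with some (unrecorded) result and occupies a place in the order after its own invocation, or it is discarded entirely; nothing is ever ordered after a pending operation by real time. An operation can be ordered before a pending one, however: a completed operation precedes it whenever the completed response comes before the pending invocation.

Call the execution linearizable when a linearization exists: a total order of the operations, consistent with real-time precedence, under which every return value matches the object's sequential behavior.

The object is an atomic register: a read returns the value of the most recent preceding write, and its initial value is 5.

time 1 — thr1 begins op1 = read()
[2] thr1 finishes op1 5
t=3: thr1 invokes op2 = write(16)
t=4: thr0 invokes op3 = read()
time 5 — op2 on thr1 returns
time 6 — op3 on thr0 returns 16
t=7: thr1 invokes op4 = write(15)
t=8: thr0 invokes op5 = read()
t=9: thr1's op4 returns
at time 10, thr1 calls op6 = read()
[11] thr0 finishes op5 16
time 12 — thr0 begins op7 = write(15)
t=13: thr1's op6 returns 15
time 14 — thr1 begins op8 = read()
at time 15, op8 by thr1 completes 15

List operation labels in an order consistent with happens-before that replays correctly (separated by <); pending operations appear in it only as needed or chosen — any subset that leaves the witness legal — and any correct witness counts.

op1 < op2 < op3 < op5 < op4 < op6 < op7 < op8

step 1: op1 read() → 5 — value 5
step 2: op2 write(16) — value 16
step 3: op3 read() → 16 — value 16
step 4: op5 read() → 16 — value 16
step 5: op4 write(15) — value 15
step 6: op6 read() → 15 — value 15
step 7: op7 write(15) (pending, included) — value 15
step 8: op8 read() → 15 — value 15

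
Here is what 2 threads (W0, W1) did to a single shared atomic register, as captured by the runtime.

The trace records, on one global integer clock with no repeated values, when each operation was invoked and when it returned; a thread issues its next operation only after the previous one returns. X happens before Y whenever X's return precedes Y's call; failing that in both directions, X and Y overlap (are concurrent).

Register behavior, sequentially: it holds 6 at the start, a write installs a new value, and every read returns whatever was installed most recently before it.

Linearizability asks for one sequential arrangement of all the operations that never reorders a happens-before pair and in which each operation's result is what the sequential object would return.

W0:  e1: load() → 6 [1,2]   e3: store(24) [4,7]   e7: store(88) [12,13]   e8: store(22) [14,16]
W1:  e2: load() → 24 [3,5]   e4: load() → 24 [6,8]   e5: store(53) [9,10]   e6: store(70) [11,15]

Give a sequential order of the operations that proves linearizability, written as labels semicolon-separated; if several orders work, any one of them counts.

e1; e3; e2; e4; e5; e6; e7; e8

step 1: e1 load() → 6 — value 6
step 2: e3 store(24) — value 24
step 3: e2 load() → 24 — value 24
step 4: e4 load() → 24 — value 24
step 5: e5 store(53) — value 53
step 6: e6 store(70) — value 70
step 7: e7 store(88) — value 88
step 8: e8 store(22) — value 22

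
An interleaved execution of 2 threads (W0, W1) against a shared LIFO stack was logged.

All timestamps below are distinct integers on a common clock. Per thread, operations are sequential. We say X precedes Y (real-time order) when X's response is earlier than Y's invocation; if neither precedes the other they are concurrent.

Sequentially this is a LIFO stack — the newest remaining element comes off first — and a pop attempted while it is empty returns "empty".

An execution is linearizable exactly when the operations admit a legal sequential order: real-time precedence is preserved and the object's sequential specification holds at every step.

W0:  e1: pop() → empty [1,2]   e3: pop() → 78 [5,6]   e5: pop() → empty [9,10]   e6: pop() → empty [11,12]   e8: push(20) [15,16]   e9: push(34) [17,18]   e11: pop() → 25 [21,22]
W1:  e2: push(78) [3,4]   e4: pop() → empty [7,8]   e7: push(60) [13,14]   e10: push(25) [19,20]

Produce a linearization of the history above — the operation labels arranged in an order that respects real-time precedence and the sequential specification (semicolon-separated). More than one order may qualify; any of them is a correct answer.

e1; e2; e3; e4; e5; e6; e7; e8; e9; e10; e11

1. e1 pop() → empty, leaving stack <>
2. e2 push(78), leaving stack <78>
3. e3 pop() → 78, leaving stack <>
4. e4 pop() → empty, leaving stack <>
5. e5 pop() → empty, leaving stack <>
6. e6 pop() → empty, leaving stack <>
7. e7 push(60), leaving stack <60>
8. e8 push(20), leaving stack <60,20>
9. e9 push(34), leaving stack <60,20,34>
10. e10 push(25), leaving stack <60,20,34,25>
11. e11 pop() → 25, leaving stack <60,20,34>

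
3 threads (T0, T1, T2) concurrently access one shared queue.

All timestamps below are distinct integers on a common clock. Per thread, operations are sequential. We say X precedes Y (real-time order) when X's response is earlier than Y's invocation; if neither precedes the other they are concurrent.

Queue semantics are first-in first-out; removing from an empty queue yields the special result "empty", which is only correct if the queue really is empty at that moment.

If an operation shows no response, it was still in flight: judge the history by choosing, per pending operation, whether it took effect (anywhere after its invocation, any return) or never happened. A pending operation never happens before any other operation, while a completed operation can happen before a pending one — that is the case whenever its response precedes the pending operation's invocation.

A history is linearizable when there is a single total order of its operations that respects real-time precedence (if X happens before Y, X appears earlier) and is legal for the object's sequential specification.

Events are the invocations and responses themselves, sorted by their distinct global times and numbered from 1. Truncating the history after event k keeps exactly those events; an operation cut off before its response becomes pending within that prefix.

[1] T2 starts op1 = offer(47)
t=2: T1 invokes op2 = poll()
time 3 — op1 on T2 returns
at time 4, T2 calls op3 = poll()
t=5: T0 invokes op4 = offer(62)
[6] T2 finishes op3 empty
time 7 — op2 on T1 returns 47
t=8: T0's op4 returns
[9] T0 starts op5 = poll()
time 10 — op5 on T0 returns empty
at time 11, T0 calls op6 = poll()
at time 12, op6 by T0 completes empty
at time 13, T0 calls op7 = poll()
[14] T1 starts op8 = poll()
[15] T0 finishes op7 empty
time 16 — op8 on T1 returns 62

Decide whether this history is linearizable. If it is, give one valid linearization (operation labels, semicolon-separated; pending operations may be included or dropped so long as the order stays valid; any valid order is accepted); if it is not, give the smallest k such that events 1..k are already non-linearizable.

not linearizable — minimal violating prefix: 10 events

already the first 10 events (up to op5's response at time 10) admit no linearization; the first 9 still do
real-time-consistent orders of the 5 completed operations: 8 — all fail the queue replay
sample order op1, op2, op3, op4, op5 stalls at step 5 — op5 poll() → empty has no legal effect
sample order op1, op2, op4, op3, op5 stalls at step 4 — op3 poll() → empty has no legal effect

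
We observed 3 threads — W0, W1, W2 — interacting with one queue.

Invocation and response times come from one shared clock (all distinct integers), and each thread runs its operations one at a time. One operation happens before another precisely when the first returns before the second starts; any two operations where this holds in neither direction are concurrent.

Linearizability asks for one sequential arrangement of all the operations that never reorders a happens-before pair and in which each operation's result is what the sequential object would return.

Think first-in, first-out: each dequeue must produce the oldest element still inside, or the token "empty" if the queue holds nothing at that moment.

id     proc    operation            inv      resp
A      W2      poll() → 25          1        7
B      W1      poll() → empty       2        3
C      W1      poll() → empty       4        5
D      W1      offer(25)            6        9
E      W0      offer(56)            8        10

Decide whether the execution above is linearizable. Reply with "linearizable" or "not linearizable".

one valid linearization: B, C, D, A, E
1. B poll() → empty, leaving queue <>
2. C poll() → empty, leaving queue <>
3. D offer(25), leaving queue <25>
4. A poll() → 25, leaving queue <>
5. E offer(56), leaving queue <56>

linearizable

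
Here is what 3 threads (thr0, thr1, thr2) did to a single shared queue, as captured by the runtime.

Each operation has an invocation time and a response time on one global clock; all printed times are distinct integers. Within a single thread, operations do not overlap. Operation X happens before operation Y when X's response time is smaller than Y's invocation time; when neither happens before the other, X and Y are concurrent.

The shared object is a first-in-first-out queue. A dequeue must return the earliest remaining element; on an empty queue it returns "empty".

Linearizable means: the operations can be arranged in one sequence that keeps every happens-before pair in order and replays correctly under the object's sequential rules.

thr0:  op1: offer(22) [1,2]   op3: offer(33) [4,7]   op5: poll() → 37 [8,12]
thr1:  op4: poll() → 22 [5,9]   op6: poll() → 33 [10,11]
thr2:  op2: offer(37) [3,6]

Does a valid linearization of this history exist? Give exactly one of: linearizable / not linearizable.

linearizable

a witness: op1, op2, op3, op4, op5, op6
1. op1 offer(22), leaving queue <22>
2. op2 offer(37), leaving queue <22,37>
3. op3 offer(33), leaving queue <22,37,33>
4. op4 poll() → 22, leaving queue <37,33>
5. op5 poll() → 37, leaving queue <33>
6. op6 poll() → 33, leaving queue <>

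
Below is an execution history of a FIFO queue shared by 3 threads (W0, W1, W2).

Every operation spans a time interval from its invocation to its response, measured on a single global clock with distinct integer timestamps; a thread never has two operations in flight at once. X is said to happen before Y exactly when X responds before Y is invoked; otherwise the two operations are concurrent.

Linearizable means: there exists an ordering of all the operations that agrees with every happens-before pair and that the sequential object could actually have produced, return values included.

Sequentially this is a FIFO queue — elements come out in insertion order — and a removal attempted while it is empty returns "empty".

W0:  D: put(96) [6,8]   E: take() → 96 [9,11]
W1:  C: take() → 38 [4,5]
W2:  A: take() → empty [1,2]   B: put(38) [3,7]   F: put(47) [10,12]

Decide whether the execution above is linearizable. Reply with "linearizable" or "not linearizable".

linearizable

a witness: A, B, C, D, E, F
step 1: A take() → empty — queue <>
step 2: B put(38) — queue <38>
step 3: C take() → 38 — queue <>
step 4: D put(96) — queue <96>
step 5: E take() → 96 — queue <>
step 6: F put(47) — queue <47>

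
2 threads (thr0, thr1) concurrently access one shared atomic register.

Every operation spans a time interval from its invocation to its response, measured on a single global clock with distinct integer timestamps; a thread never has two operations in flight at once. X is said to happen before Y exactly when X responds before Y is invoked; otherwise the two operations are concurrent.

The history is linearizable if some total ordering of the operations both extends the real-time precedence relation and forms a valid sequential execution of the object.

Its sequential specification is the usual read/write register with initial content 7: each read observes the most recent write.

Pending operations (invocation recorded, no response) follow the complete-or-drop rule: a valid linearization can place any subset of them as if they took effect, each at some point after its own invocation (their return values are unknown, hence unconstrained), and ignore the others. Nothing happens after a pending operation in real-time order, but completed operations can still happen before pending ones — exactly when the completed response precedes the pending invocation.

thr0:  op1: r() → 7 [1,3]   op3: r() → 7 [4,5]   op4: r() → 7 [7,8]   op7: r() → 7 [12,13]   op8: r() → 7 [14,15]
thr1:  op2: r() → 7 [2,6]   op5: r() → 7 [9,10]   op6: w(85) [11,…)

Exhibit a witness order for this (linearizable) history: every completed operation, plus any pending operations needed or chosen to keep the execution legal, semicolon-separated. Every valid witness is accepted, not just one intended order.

step 1: op1 r() → 7 — value 7
step 2: op2 r() → 7 — value 7
step 3: op3 r() → 7 — value 7
step 4: op4 r() → 7 — value 7
step 5: op5 r() → 7 — value 7
step 6: op7 r() → 7 — value 7
step 7: op8 r() → 7 — value 7

op1; op2; op3; op4; op5; op7; op8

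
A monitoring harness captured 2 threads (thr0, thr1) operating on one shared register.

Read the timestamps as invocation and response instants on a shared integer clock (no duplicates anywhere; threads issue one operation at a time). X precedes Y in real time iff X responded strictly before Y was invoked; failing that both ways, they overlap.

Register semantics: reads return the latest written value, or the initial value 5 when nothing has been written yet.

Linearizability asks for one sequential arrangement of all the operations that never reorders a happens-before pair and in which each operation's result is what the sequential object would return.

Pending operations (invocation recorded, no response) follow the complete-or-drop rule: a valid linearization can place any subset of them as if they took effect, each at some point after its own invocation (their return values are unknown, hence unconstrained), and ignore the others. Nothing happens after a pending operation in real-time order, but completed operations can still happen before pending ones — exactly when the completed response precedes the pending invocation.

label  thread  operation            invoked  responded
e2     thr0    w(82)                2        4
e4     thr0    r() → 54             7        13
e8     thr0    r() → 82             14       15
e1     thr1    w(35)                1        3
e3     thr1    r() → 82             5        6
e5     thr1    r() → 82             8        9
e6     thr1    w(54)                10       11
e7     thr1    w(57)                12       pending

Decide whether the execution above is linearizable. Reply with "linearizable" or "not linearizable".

not linearizable

the violation lands at event 15, e8's response at time 15: events 1..14 linearize, events 1..15 do not
real-time-consistent orders of the 7 completed operations: 6 — all fail the register replay
including or dropping the 1 pending operation (e7) in any combination fails
sample order e1, e2, e3, e4, e5, e6, e8 (pending dropped) stalls at step 4 — e4 r() → 54 has no legal effect
sample order e1, e2, e3, e5, e4, e6, e8 (pending dropped) stalls at step 5 — e4 r() → 54 has no legal effect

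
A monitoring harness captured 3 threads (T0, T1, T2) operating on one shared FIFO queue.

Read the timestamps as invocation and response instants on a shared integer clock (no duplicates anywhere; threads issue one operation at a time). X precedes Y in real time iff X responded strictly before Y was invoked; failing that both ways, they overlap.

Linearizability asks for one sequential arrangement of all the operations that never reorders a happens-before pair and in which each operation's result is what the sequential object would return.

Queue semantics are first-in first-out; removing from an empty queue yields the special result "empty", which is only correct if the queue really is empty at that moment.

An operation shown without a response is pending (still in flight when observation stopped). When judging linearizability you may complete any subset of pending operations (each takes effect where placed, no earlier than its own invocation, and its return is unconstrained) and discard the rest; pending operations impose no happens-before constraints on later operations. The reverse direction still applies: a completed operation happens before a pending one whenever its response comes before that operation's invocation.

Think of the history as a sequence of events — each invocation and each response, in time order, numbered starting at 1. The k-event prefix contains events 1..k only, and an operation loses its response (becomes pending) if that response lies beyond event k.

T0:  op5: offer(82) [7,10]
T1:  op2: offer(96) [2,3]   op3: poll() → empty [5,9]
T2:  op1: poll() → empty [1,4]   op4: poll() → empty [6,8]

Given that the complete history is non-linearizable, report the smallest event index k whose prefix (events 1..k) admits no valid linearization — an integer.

one valid order for events 1..8 is op1, op2, op3, op4:
after step 1 (op1 poll() → empty): queue <>
after step 2 (op2 offer(96)): queue <96>
after step 3 (op3 poll() (pending, included)): queue <>
after step 4 (op4 poll() → empty): queue <>
once event 9 joins (op3's response, time 9), exhaustive search finds no witness
every completion of the 1 pending operation (op5) was checked; none linearizes
for example op1, op2, op3, op4 (pending dropped) fails at step 3: op3 poll() → empty is not legal there
for example op1, op2, op4, op3 (pending dropped) fails at step 3: op4 poll() → empty is not legal there

9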